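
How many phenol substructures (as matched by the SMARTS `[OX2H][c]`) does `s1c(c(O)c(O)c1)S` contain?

2

[OX2H][c] is the SMARTS for a phenol: a hydroxyl oxygen attached to an aromatic carbon.
The molecule carries 2 separate instances of a hydroxyl group (-OH) meeting every constraint; each maps to a distinct set of atoms, giving 2 matches.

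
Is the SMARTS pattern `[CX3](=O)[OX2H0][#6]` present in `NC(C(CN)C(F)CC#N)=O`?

No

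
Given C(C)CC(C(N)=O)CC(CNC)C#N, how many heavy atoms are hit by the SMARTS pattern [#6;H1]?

2

The query [#6;H1] means: any carbon bearing exactly one hydrogen.
Check the 14 heavy atoms by environment: 4× C (H2) → no; 2× C (H1) → match; 2× C (H3) → no; 2× C (H0) → no; 1× N (H0) → no; 1× N (H1) → no; 1× O (H0) → no; 1× N (H2) → no.
That gives 2 matching atoms.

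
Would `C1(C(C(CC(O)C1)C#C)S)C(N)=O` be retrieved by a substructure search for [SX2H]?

Yes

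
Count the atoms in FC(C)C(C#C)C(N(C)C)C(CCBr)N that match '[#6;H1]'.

The query [#6;H1] means: any carbon bearing exactly one hydrogen.
Check the 15 heavy atoms by environment: 3× C (H3) → no; 5× C (H1) → match; 2× C (H2) → no; 1× N (H0) → no; 1× F (H0) → no; 1× C (H0) → no; 1× Br (H0) → no; 1× N (H2) → no.
That gives 5 matching atoms.

5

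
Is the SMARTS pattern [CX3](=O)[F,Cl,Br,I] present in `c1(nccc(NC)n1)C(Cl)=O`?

The pattern [CX3](=O)[F,Cl,Br,I] describes a carbonyl carbon bonded to a halogen — an acyl halide.
The molecule carries an acyl chloride (-C(=O)Cl), whose atoms satisfy every constraint of the query, so the pattern matches.

Yes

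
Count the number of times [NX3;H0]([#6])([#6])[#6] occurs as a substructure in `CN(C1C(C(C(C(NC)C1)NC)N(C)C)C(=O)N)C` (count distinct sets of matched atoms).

2

[NX3;H0]([#6])([#6])[#6] is the SMARTS for a tertiary amine: a trivalent nitrogen with no H, bonded to three carbons.
The molecule carries 2 separate instances of a dimethylamino group (-N(CH3)2) meeting every constraint; each maps to a distinct set of atoms, giving 2 matches.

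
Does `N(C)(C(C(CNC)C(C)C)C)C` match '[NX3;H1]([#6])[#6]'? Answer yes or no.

Yes

The pattern [NX3;H1]([#6])[#6] describes a trivalent nitrogen with one H, bonded to two carbons — a secondary amine.
The molecule carries an N-methylamino group (-NHCH3), whose atoms satisfy every constraint of the query, so the pattern matches.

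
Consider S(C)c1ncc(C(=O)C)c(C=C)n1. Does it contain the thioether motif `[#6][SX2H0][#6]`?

Yes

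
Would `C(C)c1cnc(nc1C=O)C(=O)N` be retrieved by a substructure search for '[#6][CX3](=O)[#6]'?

No

The pattern [#6][CX3](=O)[#6] describes a carbonyl carbon (no H) flanked by two carbons — a ketone.
The closest candidate here is an aldehyde (-CHO), but the carbonyl carbon has H1, so it is not flanked by two carbons. No other fragment satisfies the full query, so there is no match.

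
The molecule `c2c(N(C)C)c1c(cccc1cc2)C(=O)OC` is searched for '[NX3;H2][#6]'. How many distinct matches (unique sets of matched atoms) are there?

[NX3;H2][#6] is the SMARTS for a primary amine: a trivalent nitrogen with two H attached to carbon.
The molecule has a dimethylamino group (-N(CH3)2), but the nitrogen has H0, not H2; nothing else fits, so there are 0 matches.

0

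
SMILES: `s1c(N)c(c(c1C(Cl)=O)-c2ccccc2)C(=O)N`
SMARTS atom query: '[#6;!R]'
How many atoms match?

The query [#6;!R] means: carbon not in any ring.
Check the 18 heavy atoms by environment: 1× s (aromatic, in 5-ring) → no; 4× c (aromatic, in 5-ring) → no; 2× N (acyclic) → no; 6× c (aromatic, in 6-ring) → no; 2× C (acyclic) → match; 2× O (acyclic) → no; 1× Cl (acyclic) → no.
That gives 2 matching atoms.

2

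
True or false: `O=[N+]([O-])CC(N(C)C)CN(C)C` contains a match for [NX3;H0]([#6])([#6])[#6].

True

The pattern [NX3;H0]([#6])([#6])[#6] describes a trivalent nitrogen with no H, bonded to three carbons — a tertiary amine.
The molecule carries a dimethylamino group (-N(CH3)2), whose atoms satisfy every constraint of the query, so the pattern matches.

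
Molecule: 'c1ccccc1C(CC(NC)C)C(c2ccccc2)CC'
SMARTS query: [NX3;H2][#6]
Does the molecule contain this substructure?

No

The pattern [NX3;H2][#6] describes a trivalent nitrogen with two H attached to carbon — a primary amine.
The closest candidate here is an N-methylamino group (-NHCH3), but the nitrogen bears two carbons and only one H (H1), not H2. No other fragment satisfies the full query, so there is no match.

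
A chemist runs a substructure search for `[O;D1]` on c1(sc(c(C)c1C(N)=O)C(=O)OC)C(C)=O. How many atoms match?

The query [O;D1] means: aliphatic oxygen bonded to exactly one heavy atom.
Check the 16 heavy atoms by environment: 1× s (aromatic, D2) → no; 4× c (aromatic, D3) → no; 3× C (D3) → no; 3× O (D1) → match; 3× C (D1) → no; 1× O (D2) → no; 1× N (D1) → no.
That gives 3 matching atoms.

3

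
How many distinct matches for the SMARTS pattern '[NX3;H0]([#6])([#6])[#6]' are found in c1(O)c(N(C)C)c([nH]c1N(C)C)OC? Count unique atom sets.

[NX3;H0]([#6])([#6])[#6] is the SMARTS for a tertiary amine: a trivalent nitrogen with no H, bonded to three carbons.
The molecule carries 2 separate instances of a dimethylamino group (-N(CH3)2) meeting every constraint; each maps to a distinct set of atoms, giving 2 matches.

2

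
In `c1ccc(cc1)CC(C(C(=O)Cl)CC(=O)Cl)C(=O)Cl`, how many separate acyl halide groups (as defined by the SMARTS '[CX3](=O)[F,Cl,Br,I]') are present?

[CX3](=O)[F,Cl,Br,I] is the SMARTS for an acyl halide: a carbonyl carbon bonded to a halogen.
The molecule carries 3 separate instances of an acyl chloride (-C(=O)Cl) meeting every constraint; each maps to a distinct set of atoms, giving 3 matches.

3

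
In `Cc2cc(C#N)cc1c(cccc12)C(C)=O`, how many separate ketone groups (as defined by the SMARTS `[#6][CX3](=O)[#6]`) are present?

1

[#6][CX3](=O)[#6] is the SMARTS for a ketone: a carbonyl carbon (no H) flanked by two carbons.
Exactly one fragment in the molecule meets all constraints, giving 1 match.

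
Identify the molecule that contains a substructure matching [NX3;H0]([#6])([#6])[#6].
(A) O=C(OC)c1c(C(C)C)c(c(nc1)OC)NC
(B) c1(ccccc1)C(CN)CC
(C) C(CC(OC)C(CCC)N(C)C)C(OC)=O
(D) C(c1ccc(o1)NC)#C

[NX3;H0]([#6])([#6])[#6] describes a trivalent nitrogen with no H, bonded to three carbons (a tertiary amine).
(A) has an N-methylamino group (-NHCH3) but the nitrogen still has one H (H1), not H0.
(B) has a primary amino group (-NH2) but the nitrogen has H2, not H0 with three carbons.
(C) contains a dimethylamino group (-N(CH3)2), which satisfies every atom and bond constraint.
(D) has an N-methylamino group (-NHCH3) but the nitrogen still has one H (H1), not H0.
So the answer is (C).

C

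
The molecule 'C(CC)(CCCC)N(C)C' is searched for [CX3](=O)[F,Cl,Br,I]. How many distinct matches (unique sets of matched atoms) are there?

[CX3](=O)[F,Cl,Br,I] is the SMARTS for an acyl halide: a carbonyl carbon bonded to a halogen.
No fragment in the molecule satisfies every constraint, giving 0 matches.

0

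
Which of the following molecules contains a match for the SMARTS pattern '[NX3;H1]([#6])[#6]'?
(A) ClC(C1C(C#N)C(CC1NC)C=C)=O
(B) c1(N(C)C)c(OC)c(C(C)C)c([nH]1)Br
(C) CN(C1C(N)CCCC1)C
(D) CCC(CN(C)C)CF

A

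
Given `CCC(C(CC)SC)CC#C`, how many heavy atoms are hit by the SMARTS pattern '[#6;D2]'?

The query [#6;D2] means: any carbon bonded to exactly two heavy atoms.
Check the 11 heavy atoms by environment: 4× C (D2) → match; 2× C (D3) → no; 1× S (D2) → no; 4× C (D1) → no.
That gives 4 matching atoms.

4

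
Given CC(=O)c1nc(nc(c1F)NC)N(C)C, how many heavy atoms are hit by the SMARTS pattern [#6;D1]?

4

Check the 15 heavy atoms by environment: 2× n (aromatic, D2) → no; 4× c (aromatic, D3) → no; 1× N (D3) → no; 4× C (D1) → match; 1× C (D3) → no; 1× O (D1) → no; 1× F (D1) → no; 1× N (D2) → no.
That gives 4 matching atoms.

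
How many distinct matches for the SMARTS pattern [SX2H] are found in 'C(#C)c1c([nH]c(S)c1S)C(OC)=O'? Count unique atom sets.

[SX2H] is the SMARTS for a thiol: an aliphatic sulfur with two connections, one being H.
The molecule carries 2 separate instances of a thiol (-SH) meeting every constraint; each maps to a distinct set of atoms, giving 2 matches.

2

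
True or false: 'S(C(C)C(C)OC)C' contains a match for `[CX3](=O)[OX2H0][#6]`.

False

The pattern [CX3](=O)[OX2H0][#6] describes a carbonyl carbon bonded to an oxygen that is itself bonded to carbon (no H on that O) — an ester.
The closest candidate here is a methoxy ether (-OCH3), but the ether oxygen is not adjacent to a C=O carbon. No other fragment satisfies the full query, so there is no match.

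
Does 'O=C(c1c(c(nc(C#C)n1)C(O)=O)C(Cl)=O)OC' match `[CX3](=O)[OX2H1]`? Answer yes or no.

The pattern [CX3](=O)[OX2H1] describes an sp2 carbon double-bonded to O and single-bonded to an -OH oxygen — a carboxylic acid.
The molecule carries a carboxylic acid group (-C(=O)OH), whose atoms satisfy every constraint of the query, so the pattern matches.

Yes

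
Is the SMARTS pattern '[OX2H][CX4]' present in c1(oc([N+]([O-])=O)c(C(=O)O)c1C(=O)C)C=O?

No

The pattern [OX2H][CX4] describes a hydroxyl oxygen bound to an sp3 (X4) carbon — an aliphatic alcohol.
The closest candidate here is a carboxylic acid group (-C(=O)OH), but the -OH is on a CX3 carbonyl carbon, not a CX4 carbon. No other fragment satisfies the full query, so there is no match.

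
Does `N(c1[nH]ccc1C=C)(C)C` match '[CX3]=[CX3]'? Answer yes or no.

The pattern [CX3]=[CX3] describes a non-aromatic C=C double bond between two sp2 carbons — an alkene.
The molecule carries a vinyl group (-CH=CH2), whose atoms satisfy every constraint of the query, so the pattern matches.

Yes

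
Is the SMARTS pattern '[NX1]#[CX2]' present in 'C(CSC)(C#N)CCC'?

The pattern [NX1]#[CX2] describes a nitrogen triple-bonded to a two-connected carbon — a nitrile.
The molecule carries a nitrile (-C#N), whose atoms satisfy every constraint of the query, so the pattern matches.

Yes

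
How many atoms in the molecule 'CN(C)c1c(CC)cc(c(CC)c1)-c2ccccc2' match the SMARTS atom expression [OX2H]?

The query [OX2H] means: aliphatic oxygen with two connections, one of which is H — an -OH oxygen.
Check the 19 heavy atoms by environment: 7× c (aromatic, H1, X3) → no; 5× c (aromatic, H0, X3) → no; 1× N (H0, X3) → no; 4× C (H3, X4) → no; 2× C (H2, X4) → no.
No environment satisfies the query, so 0 matching atoms.

0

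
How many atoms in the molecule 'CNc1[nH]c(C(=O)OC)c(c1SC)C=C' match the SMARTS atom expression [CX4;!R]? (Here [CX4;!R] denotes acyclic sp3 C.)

3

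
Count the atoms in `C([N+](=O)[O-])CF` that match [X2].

0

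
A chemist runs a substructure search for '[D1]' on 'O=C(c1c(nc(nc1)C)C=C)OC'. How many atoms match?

The query [D1] means: atom with exactly one heavy-atom neighbour (degree 1).
Check the 13 heavy atoms by environment: 2× n (aromatic, D2) → no; 3× c (aromatic, D3) → no; 1× c (aromatic, D2) → no; 1× C (D2) → no; 3× C (D1) → match; 1× C (D3) → no; 1× O (D1) → match; 1× O (D2) → no.
Summing the matching environments: 3 + 1 = 4 matching atoms.

4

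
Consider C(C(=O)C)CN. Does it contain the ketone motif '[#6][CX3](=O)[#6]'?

Yes

The pattern [#6][CX3](=O)[#6] describes a carbonyl carbon (no H) flanked by two carbons — a ketone.
The molecule carries an acetyl/ketone group (-C(=O)CH3), whose atoms satisfy every constraint of the query, so the pattern matches.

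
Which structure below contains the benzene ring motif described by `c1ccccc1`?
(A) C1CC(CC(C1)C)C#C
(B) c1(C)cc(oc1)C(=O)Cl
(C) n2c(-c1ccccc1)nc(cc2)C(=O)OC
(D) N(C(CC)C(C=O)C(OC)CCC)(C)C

c1ccccc1 describes six aromatic carbons in a ring (a benzene ring).
(A) has a methyl group (-CH3) but no six-membered all-carbon aromatic ring is present.
(B) has a methyl group (-CH3) but no six-membered all-carbon aromatic ring is present.
(C) contains a phenyl ring, which satisfies every atom and bond constraint.
(D) has a methyl group (-CH3) but no six-membered all-carbon aromatic ring is present.
So the answer is (C).

C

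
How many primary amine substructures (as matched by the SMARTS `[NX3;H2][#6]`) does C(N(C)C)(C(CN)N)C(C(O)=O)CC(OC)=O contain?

2

[NX3;H2][#6] is the SMARTS for a primary amine: a trivalent nitrogen with two H attached to carbon.
The molecule carries 2 separate instances of a primary amino group (-NH2) meeting every constraint; each maps to a distinct set of atoms, giving 2 matches.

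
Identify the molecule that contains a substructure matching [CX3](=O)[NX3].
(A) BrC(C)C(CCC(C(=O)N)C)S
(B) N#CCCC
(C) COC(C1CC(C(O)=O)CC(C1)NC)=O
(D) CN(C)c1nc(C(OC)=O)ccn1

A

[CX3](=O)[NX3] describes a carbonyl carbon bonded to a trivalent nitrogen (an amide).
(A) contains a primary amide (-C(=O)NH2), which satisfies every atom and bond constraint.
(B) has a nitrile (-C#N) but the nitrile N is NX1 (triple-bonded), not NX3.
(C) has a carboxylic acid group (-C(=O)OH) but the carbonyl is bonded to O, not to an NX3 nitrogen.
(D) has a methyl-ester group (-C(=O)OCH3) but the carbonyl is bonded to O, not to an NX3 nitrogen.
So the answer is (A).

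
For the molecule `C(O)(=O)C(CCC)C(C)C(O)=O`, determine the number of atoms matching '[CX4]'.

6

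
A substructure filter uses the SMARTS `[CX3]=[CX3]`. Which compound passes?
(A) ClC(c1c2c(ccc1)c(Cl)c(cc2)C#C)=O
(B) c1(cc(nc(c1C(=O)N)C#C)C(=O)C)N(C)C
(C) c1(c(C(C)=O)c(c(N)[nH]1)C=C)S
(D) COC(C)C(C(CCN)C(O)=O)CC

C

[CX3]=[CX3] describes a non-aromatic C=C double bond between two sp2 carbons (an alkene).
(A) has an ethynyl group (-C#CH) but the C-C bond is a triple bond, not a double bond.
(B) has an ethynyl group (-C#CH) but the C-C bond is a triple bond, not a double bond.
(C) contains a vinyl group (-CH=CH2), which satisfies every atom and bond constraint.
(D) has an ethyl group (-CH2CH3) but its C-C bond is a single bond between CX4 carbons, not CX3=CX3.
So the answer is (C).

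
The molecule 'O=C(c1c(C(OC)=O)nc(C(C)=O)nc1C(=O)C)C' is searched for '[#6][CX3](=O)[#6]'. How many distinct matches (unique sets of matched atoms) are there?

[#6][CX3](=O)[#6] is the SMARTS for a ketone: a carbonyl carbon (no H) flanked by two carbons.
The molecule carries 3 separate instances of an acetyl/ketone group (-C(=O)CH3) meeting every constraint; each maps to a distinct set of atoms, giving 3 matches.

3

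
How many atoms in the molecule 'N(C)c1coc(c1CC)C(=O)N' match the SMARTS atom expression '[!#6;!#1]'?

4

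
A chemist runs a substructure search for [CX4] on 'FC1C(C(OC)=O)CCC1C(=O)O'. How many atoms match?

The query [CX4] means: C with X4: aliphatic carbon with exactly 4 total connections (bonds + H).
Check the 13 heavy atoms by environment: 6× C (X4) → match; 2× C (X3) → no; 2× O (X1) → no; 2× O (X2) → no; 1× F (X1) → no.
That gives 6 matching atoms.

6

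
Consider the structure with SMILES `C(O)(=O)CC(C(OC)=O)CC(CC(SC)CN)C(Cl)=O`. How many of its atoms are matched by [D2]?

6

The query [D2] means: atom with exactly two heavy-atom neighbours.
Check the 20 heavy atoms by environment: 4× C (D2) → match; 6× C (D3) → no; 1× S (D2) → match; 2× C (D1) → no; 4× O (D1) → no; 1× Cl (D1) → no; 1× N (D1) → no; 1× O (D2) → match.
Summing the matching environments: 4 + 1 + 1 = 6 matching atoms.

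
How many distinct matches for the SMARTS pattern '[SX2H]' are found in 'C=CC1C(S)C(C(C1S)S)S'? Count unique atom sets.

[SX2H] is the SMARTS for a thiol: an aliphatic sulfur with two connections, one being H.
The molecule carries 4 separate instances of a thiol (-SH) meeting every constraint; each maps to a distinct set of atoms, giving 4 matches.

4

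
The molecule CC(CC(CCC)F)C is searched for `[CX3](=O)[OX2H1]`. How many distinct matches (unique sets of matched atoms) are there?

[CX3](=O)[OX2H1] is the SMARTS for a carboxylic acid: an sp2 carbon double-bonded to O and single-bonded to an -OH oxygen.
No fragment in the molecule satisfies every constraint, giving 0 matches.

0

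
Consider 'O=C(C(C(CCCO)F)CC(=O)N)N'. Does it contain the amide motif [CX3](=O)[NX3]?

Yes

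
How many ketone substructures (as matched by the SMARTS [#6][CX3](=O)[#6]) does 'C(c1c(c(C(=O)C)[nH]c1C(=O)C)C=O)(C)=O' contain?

[#6][CX3](=O)[#6] is the SMARTS for a ketone: a carbonyl carbon (no H) flanked by two carbons.
The molecule carries 3 separate instances of an acetyl/ketone group (-C(=O)CH3) meeting every constraint; each maps to a distinct set of atoms, giving 3 matches.

3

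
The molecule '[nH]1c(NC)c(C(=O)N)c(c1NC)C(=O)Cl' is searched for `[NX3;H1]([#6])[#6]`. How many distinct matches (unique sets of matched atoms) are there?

2

[NX3;H1]([#6])[#6] is the SMARTS for a secondary amine: a trivalent nitrogen with one H, bonded to two carbons.
The molecule carries 2 separate instances of an N-methylamino group (-NHCH3) meeting every constraint; each maps to a distinct set of atoms, giving 2 matches.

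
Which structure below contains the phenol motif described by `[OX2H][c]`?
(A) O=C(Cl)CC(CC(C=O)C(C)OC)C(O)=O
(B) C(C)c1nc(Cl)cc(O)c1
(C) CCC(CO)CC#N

B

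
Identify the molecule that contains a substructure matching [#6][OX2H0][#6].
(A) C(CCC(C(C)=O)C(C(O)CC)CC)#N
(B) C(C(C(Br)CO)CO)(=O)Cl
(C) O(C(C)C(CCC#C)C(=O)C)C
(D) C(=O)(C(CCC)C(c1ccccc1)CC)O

C

[#6][OX2H0][#6] describes an aliphatic oxygen bridging two carbons with no H on the oxygen (an ether).
(A) has a hydroxyl group (-OH) but the oxygen has H1, not H0 bridging two carbons.
(B) has a hydroxyl group (-OH) but the oxygen has H1, not H0 bridging two carbons.
(C) contains a methoxy ether (-OCH3), which satisfies every atom and bond constraint.
(D) has a carboxylic acid group (-C(=O)OH) but the -OH oxygen has H1; the =O is OX1, not OX2.
So the answer is (C).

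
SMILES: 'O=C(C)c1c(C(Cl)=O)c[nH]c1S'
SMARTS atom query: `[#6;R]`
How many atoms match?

4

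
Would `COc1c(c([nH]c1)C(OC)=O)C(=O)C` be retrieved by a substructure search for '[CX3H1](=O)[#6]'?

No

The pattern [CX3H1](=O)[#6] describes an sp2 carbon with one H, double-bonded to O and single-bonded to carbon — an aldehyde.
The closest candidate here is a methyl-ester group (-C(=O)OCH3), but the carbonyl carbon has H0, not H1. No other fragment satisfies the full query, so there is no match.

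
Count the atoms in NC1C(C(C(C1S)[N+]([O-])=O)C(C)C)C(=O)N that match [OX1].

3

The query [OX1] means: aliphatic oxygen with one total connection — typically a carbonyl =O or an oxide.
Check the 16 heavy atoms by environment: 8× C (X4) → no; 2× N (X3) → no; 1× N (charge +1, X3) → no; 1× O (charge -1, X1) → match; 2× O (X1) → match; 1× S (X2) → no; 1× C (X3) → no.
Summing the matching environments: 1 + 2 = 3 matching atoms.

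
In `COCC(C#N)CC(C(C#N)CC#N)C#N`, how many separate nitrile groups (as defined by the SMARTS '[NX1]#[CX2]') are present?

[NX1]#[CX2] is the SMARTS for a nitrile: a nitrogen triple-bonded to a two-connected carbon.
The molecule carries 4 separate instances of a nitrile (-C#N) meeting every constraint; each maps to a distinct set of atoms, giving 4 matches.

4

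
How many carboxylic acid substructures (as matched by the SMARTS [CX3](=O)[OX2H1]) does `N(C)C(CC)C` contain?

0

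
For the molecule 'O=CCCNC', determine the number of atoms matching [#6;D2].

3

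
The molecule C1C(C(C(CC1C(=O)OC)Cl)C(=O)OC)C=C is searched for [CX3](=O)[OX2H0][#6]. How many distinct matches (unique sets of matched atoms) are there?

2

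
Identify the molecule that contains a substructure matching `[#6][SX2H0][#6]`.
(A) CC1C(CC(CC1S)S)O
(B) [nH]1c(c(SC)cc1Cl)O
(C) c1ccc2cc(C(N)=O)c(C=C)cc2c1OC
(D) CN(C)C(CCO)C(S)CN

B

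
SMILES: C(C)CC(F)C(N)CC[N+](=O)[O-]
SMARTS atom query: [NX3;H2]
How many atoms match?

The query [NX3;H2] means: aliphatic N with 3 total connections, two of them H — an -NH2 nitrogen (amine or amide).
Check the 12 heavy atoms by environment: 4× C (H2, X4) → no; 2× C (H1, X4) → no; 1× C (H3, X4) → no; 1× N (charge +1, H0, X3) → no; 1× O (charge -1, H0, X1) → no; 1× O (H0, X1) → no; 1× F (H0, X1) → no; 1× N (H2, X3) → match.
That gives 1 matching atom.

1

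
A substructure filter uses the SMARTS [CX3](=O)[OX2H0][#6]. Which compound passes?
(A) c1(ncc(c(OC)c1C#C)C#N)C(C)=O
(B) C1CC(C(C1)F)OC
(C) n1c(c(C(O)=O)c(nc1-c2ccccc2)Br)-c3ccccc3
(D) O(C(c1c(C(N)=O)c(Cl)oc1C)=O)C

D

[CX3](=O)[OX2H0][#6] describes a carbonyl carbon bonded to an oxygen that is itself bonded to carbon (no H on that O) (an ester).
(A) has a methoxy ether (-OCH3) but the ether oxygen is not adjacent to a C=O carbon.
(B) has a methoxy ether (-OCH3) but the ether oxygen is not adjacent to a C=O carbon.
(C) has a carboxylic acid group (-C(=O)OH) but the singly-bonded O carries H (OX2H1, not H0).
(D) contains a methyl-ester group (-C(=O)OCH3), which satisfies every atom and bond constraint.
So the answer is (D).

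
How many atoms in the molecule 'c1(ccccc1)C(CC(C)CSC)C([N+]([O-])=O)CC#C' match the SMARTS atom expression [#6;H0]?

Check the 20 heavy atoms by environment: 3× C (H2) → no; 4× C (H1) → no; 1× N (charge +1, H0) → no; 1× O (charge -1, H0) → no; 1× O (H0) → no; 2× C (H3) → no; 1× C (H0) → match; 1× c (aromatic, H0) → match; 5× c (aromatic, H1) → no; 1× S (H0) → no.
Summing the matching environments: 1 + 1 = 2 matching atoms.

2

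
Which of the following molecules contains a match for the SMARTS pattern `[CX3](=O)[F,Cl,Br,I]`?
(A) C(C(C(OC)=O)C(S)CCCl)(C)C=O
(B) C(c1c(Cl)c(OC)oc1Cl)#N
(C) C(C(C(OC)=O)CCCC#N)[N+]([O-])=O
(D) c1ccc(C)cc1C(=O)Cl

[CX3](=O)[F,Cl,Br,I] describes a carbonyl carbon bonded to a halogen (an acyl halide).
(A) has a chloro substituent but the Cl is not on a carbonyl carbon.
(B) has a chloro substituent but the Cl is not on a carbonyl carbon.
(C) has a methyl-ester group (-C(=O)OCH3) but the carbonyl is bonded to -O-C, not to a halogen.
(D) contains an acyl chloride (-C(=O)Cl), which satisfies every atom and bond constraint.
So the answer is (D).

D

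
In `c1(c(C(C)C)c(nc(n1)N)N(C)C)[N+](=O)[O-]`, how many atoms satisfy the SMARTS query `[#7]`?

The query [#7] means: #7 matches any nitrogen atom regardless of aromaticity.
Check the 16 heavy atoms by environment: 2× n (aromatic) → match; 4× c (aromatic) → no; 1× N (charge +1) → match; 1× O (charge -1) → no; 1× O → no; 5× C → no; 2× N → match.
Summing the matching environments: 2 + 1 + 2 = 5 matching atoms.

5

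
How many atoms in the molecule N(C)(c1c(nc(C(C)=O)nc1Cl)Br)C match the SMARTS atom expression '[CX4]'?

The query [CX4] means: C with X4: aliphatic carbon with exactly 4 total connections (bonds + H).
Check the 14 heavy atoms by environment: 2× n (aromatic, X2) → no; 4× c (aromatic, X3) → no; 1× C (X3) → no; 1× O (X1) → no; 3× C (X4) → match; 1× Cl (X1) → no; 1× Br (X1) → no; 1× N (X3) → no.
That gives 3 matching atoms.

3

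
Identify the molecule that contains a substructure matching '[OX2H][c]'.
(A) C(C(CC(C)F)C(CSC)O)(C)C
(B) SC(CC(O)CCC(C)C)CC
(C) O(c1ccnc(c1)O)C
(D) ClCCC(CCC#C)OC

C

[OX2H][c] describes a hydroxyl oxygen attached to an aromatic carbon (a phenol).
(A) has a hydroxyl group (-OH) but the -OH is on an aliphatic carbon, not an aromatic c.
(B) has a hydroxyl group (-OH) but the -OH is on an aliphatic carbon, not an aromatic c.
(C) contains a hydroxyl group (-OH), which satisfies every atom and bond constraint.
(D) has a methoxy ether (-OCH3) but the oxygen has H0, not H1.
So the answer is (C).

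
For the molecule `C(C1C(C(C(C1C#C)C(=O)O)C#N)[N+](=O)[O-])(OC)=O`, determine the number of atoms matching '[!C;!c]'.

The query [!C;!c] means: neither aliphatic nor aromatic carbon — same as [!#6].
Check the 19 heavy atoms by environment: 11× C → no; 5× O → match; 1× N (charge +1) → match; 1× O (charge -1) → match; 1× N → match.
Summing the matching environments: 5 + 1 + 1 + 1 = 8 matching atoms.

8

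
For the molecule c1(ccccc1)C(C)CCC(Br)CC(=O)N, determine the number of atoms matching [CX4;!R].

6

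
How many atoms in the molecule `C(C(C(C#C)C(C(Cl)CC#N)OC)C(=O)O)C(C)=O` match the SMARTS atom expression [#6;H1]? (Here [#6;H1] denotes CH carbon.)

5

The query [#6;H1] means: any carbon bearing exactly one hydrogen.
Check the 19 heavy atoms by environment: 2× C (H2) → no; 5× C (H1) → match; 1× Cl (H0) → no; 4× C (H0) → no; 3× O (H0) → no; 2× C (H3) → no; 1× N (H0) → no; 1× O (H1) → no.
That gives 5 matching atoms.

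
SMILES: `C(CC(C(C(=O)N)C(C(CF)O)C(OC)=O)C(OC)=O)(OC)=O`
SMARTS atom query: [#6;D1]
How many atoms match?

Check the 23 heavy atoms by environment: 2× C (D2) → no; 8× C (D3) → no; 5× O (D1) → no; 3× O (D2) → no; 3× C (D1) → match; 1× N (D1) → no; 1× F (D1) → no.
That gives 3 matching atoms.

3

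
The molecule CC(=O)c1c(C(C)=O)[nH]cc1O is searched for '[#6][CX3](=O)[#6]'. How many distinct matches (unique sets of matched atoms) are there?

2

[#6][CX3](=O)[#6] is the SMARTS for a ketone: a carbonyl carbon (no H) flanked by two carbons.
The molecule carries 2 separate instances of an acetyl/ketone group (-C(=O)CH3) meeting every constraint; each maps to a distinct set of atoms, giving 2 matches.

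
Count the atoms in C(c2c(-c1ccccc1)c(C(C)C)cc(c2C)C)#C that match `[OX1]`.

0

The query [OX1] means: aliphatic oxygen with one total connection — typically a carbonyl =O or an oxide.
Check the 19 heavy atoms by environment: 12× c (aromatic, X3) → no; 5× C (X4) → no; 2× C (X2) → no.
No environment satisfies the query, so 0 matching atoms.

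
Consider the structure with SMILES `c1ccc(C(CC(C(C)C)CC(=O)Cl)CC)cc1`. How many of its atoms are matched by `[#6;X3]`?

7

The query [#6;X3] means: any carbon (aromatic or not) with three total connections.
Check the 18 heavy atoms by environment: 9× C (X4) → no; 6× c (aromatic, X3) → match; 1× C (X3) → match; 1× O (X1) → no; 1× Cl (X1) → no.
Summing the matching environments: 6 + 1 = 7 matching atoms.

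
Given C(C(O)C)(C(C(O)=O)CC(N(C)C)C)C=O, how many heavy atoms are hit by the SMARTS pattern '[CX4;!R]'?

Check the 16 heavy atoms by environment: 9× C (X4, acyclic) → match; 1× N (X3, acyclic) → no; 2× C (X3, acyclic) → no; 2× O (X1, acyclic) → no; 2× O (X2, acyclic) → no.
That gives 9 matching atoms.

9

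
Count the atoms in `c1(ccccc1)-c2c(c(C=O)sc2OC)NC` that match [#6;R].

10

Check the 17 heavy atoms by environment: 1× s (aromatic, in 5-ring) → no; 4× c (aromatic, in 5-ring) → match; 1× N (acyclic) → no; 3× C (acyclic) → no; 6× c (aromatic, in 6-ring) → match; 2× O (acyclic) → no.
Summing the matching environments: 4 + 6 = 10 matching atoms.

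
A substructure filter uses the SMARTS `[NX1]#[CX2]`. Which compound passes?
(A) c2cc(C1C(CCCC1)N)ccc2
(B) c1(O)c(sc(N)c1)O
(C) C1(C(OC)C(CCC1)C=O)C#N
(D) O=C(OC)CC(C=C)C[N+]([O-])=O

[NX1]#[CX2] describes a nitrogen triple-bonded to a two-connected carbon (a nitrile).
(A) has a primary amino group (-NH2) but the nitrogen is NX3 (three connections), not NX1 triple-bonded.
(B) has a primary amino group (-NH2) but the nitrogen is NX3 (three connections), not NX1 triple-bonded.
(C) contains a nitrile (-C#N), which satisfies every atom and bond constraint.
(D) has a nitro group (-[N+](=O)[O-]) but there is no C#N triple bond.
So the answer is (C).

C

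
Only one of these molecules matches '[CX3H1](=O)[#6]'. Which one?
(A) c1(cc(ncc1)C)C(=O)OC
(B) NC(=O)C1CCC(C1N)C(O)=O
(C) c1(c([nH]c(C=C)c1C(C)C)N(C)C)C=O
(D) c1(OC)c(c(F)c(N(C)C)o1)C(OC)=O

C

[CX3H1](=O)[#6] describes an sp2 carbon with one H, double-bonded to O and single-bonded to carbon (an aldehyde).
(A) has a methyl-ester group (-C(=O)OCH3) but the carbonyl carbon has H0, not H1.
(B) has a carboxylic acid group (-C(=O)OH) but the carbonyl carbon has H0 and is bonded to O, not H1.
(C) contains an aldehyde (-CHO), which satisfies every atom and bond constraint.
(D) has a methyl-ester group (-C(=O)OCH3) but the carbonyl carbon has H0, not H1.
So the answer is (C).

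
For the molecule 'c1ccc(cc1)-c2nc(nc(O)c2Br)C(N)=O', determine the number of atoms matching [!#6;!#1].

The query [!#6;!#1] means: not carbon and not hydrogen — any heteroatom.
Check the 17 heavy atoms by environment: 2× n (aromatic) → match; 10× c (aromatic) → no; 1× Br → match; 2× O → match; 1× C → no; 1× N → match.
Summing the matching environments: 2 + 1 + 2 + 1 = 6 matching atoms.

6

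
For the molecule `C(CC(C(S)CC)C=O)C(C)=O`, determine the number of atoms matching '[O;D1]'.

The query [O;D1] means: aliphatic oxygen bonded to exactly one heavy atom.
Check the 12 heavy atoms by environment: 2× C (D1) → no; 4× C (D2) → no; 3× C (D3) → no; 1× S (D1) → no; 2× O (D1) → match.
That gives 2 matching atoms.

2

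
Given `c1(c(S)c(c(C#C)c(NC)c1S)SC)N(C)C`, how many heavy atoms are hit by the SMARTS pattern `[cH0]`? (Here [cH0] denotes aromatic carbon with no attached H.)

6

Check the 17 heavy atoms by environment: 6× c (aromatic, H0) → match; 1× C (H0) → no; 1× C (H1) → no; 1× N (H1) → no; 4× C (H3) → no; 1× N (H0) → no; 2× S (H1) → no; 1× S (H0) → no.
That gives 6 matching atoms.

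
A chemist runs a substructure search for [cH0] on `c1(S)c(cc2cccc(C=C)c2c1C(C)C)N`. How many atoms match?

6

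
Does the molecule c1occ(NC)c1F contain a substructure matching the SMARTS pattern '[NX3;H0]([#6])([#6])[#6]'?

No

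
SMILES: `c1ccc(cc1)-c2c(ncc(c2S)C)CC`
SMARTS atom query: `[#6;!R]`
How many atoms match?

3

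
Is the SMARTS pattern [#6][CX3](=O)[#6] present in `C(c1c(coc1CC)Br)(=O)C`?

Yes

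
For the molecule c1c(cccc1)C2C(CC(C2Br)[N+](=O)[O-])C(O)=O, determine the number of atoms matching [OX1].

3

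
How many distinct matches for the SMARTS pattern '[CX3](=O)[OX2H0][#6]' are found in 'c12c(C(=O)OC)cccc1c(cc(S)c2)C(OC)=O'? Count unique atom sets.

[CX3](=O)[OX2H0][#6] is the SMARTS for an ester: a carbonyl carbon bonded to an oxygen that is itself bonded to carbon (no H on that O).
The molecule carries 2 separate instances of a methyl-ester group (-C(=O)OCH3) meeting every constraint; each maps to a distinct set of atoms, giving 2 matches.

2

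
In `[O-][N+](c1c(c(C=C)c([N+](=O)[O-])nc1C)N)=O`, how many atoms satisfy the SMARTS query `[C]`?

3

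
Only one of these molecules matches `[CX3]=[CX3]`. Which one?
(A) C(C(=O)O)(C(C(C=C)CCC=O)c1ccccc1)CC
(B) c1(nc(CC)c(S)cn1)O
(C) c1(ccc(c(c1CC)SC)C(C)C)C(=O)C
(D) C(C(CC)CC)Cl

[CX3]=[CX3] describes a non-aromatic C=C double bond between two sp2 carbons (an alkene).
(A) contains a vinyl group (-CH=CH2), which satisfies every atom and bond constraint.
(B) has an ethyl group (-CH2CH3) but its C-C bond is a single bond between CX4 carbons, not CX3=CX3.
(C) has an ethyl group (-CH2CH3) but its C-C bond is a single bond between CX4 carbons, not CX3=CX3.
(D) has an ethyl group (-CH2CH3) but its C-C bond is a single bond between CX4 carbons, not CX3=CX3.
So the answer is (A).

A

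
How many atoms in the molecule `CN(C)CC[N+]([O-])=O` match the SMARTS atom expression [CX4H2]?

The query [CX4H2] means: sp3 carbon (X4) with exactly two hydrogens.
Check the 8 heavy atoms by environment: 2× C (H2, X4) → match; 1× N (H0, X3) → no; 2× C (H3, X4) → no; 1× N (charge +1, H0, X3) → no; 1× O (charge -1, H0, X1) → no; 1× O (H0, X1) → no.
That gives 2 matching atoms.

2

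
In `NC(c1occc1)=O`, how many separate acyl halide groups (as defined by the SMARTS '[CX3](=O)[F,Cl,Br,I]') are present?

0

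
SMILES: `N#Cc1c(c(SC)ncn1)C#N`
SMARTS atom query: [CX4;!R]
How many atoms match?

Check the 12 heavy atoms by environment: 2× n (aromatic, X2, in 6-ring) → no; 4× c (aromatic, X3, in 6-ring) → no; 1× S (X2, acyclic) → no; 1× C (X4, acyclic) → match; 2× C (X2, acyclic) → no; 2× N (X1, acyclic) → no.
That gives 1 matching atom.

1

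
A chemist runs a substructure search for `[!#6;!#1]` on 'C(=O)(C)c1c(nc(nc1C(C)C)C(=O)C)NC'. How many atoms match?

5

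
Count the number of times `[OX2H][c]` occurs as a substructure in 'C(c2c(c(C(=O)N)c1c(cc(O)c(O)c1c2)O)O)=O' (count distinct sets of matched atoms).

4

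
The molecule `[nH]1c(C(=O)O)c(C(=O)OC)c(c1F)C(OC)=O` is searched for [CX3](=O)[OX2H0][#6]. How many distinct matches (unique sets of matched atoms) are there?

2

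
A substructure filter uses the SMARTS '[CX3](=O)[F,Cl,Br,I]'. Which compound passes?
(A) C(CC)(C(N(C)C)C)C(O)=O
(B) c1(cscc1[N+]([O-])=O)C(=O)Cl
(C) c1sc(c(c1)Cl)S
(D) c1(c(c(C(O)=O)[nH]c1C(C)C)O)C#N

B

[CX3](=O)[F,Cl,Br,I] describes a carbonyl carbon bonded to a halogen (an acyl halide).
(A) has a carboxylic acid group (-C(=O)OH) but the carbonyl is bonded to -OH, not to a halogen.
(B) contains an acyl chloride (-C(=O)Cl), which satisfies every atom and bond constraint.
(C) has a chloro substituent but the Cl is not on a carbonyl carbon.
(D) has a carboxylic acid group (-C(=O)OH) but the carbonyl is bonded to -OH, not to a halogen.
So the answer is (B).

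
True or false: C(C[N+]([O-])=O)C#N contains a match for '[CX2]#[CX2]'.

The pattern [CX2]#[CX2] describes a carbon-carbon triple bond — an alkyne.
The closest candidate here is a nitrile (-C#N), but the triple bond is C#N, not C#C. No other fragment satisfies the full query, so there is no match.

False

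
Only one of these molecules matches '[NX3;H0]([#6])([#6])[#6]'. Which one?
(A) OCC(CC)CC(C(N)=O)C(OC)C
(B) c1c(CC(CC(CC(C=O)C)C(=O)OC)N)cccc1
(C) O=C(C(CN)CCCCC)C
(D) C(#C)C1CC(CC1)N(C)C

[NX3;H0]([#6])([#6])[#6] describes a trivalent nitrogen with no H, bonded to three carbons (a tertiary amine).
(A) has a primary amide (-C(=O)NH2) but the amide nitrogen has H2 and only one carbon neighbour.
(B) has a primary amino group (-NH2) but the nitrogen has H2, not H0 with three carbons.
(C) has a primary amino group (-NH2) but the nitrogen has H2, not H0 with three carbons.
(D) contains a dimethylamino group (-N(CH3)2), which satisfies every atom and bond constraint.
So the answer is (D).

D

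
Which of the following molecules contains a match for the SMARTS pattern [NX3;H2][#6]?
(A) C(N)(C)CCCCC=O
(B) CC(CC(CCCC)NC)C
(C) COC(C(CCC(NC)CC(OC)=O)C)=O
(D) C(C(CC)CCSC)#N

A

[NX3;H2][#6] describes a trivalent nitrogen with two H attached to carbon (a primary amine).
(A) contains a primary amino group (-NH2), which satisfies every atom and bond constraint.
(B) has an N-methylamino group (-NHCH3) but the nitrogen bears two carbons and only one H (H1), not H2.
(C) has an N-methylamino group (-NHCH3) but the nitrogen bears two carbons and only one H (H1), not H2.
(D) has a nitrile (-C#N) but the nitrogen is NX1 (triple-bonded), not NX3 with two H.
So the answer is (A).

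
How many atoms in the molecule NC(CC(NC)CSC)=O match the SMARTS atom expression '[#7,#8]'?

The query [#7,#8] means: nitrogen or oxygen (comma = OR).
Check the 10 heavy atoms by environment: 6× C → no; 2× N → match; 1× O → match; 1× S → no.
Summing the matching environments: 2 + 1 = 3 matching atoms.

3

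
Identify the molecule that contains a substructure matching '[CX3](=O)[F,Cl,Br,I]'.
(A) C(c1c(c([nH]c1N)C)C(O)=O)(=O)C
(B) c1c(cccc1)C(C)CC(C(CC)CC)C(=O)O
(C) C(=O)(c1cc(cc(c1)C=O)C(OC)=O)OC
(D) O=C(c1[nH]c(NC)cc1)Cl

[CX3](=O)[F,Cl,Br,I] describes a carbonyl carbon bonded to a halogen (an acyl halide).
(A) has a carboxylic acid group (-C(=O)OH) but the carbonyl is bonded to -OH, not to a halogen.
(B) has a carboxylic acid group (-C(=O)OH) but the carbonyl is bonded to -OH, not to a halogen.
(C) has a methyl-ester group (-C(=O)OCH3) but the carbonyl is bonded to -O-C, not to a halogen.
(D) contains an acyl chloride (-C(=O)Cl), which satisfies every atom and bond constraint.
So the answer is (D).

D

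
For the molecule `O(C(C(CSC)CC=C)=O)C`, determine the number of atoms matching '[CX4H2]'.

2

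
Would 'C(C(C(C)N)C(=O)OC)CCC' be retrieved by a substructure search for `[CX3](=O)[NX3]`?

No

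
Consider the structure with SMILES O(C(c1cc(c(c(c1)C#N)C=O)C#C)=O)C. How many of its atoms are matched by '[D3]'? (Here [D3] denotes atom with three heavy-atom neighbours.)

5

The query [D3] means: atom with exactly three heavy-atom neighbours.
Check the 16 heavy atoms by environment: 4× c (aromatic, D3) → match; 2× c (aromatic, D2) → no; 3× C (D2) → no; 2× O (D1) → no; 1× N (D1) → no; 2× C (D1) → no; 1× C (D3) → match; 1× O (D2) → no.
Summing the matching environments: 4 + 1 = 5 matching atoms.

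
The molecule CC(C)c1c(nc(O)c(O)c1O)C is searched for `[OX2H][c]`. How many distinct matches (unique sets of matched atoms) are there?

[OX2H][c] is the SMARTS for a phenol: a hydroxyl oxygen attached to an aromatic carbon.
The molecule carries 3 separate instances of a hydroxyl group (-OH) meeting every constraint; each maps to a distinct set of atoms, giving 3 matches.

3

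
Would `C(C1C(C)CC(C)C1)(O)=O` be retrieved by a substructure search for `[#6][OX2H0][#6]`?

The pattern [#6][OX2H0][#6] describes an aliphatic oxygen bridging two carbons with no H on the oxygen — an ether.
The closest candidate here is a carboxylic acid group (-C(=O)OH), but the -OH oxygen has H1; the =O is OX1, not OX2. No other fragment satisfies the full query, so there is no match.

No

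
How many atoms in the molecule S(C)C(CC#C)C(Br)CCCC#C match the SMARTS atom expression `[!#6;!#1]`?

2

Check the 13 heavy atoms by environment: 11× C → no; 1× Br → match; 1× S → match.
Summing the matching environments: 1 + 1 = 2 matching atoms.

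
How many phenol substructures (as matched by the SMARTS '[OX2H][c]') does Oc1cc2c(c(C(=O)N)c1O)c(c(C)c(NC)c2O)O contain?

[OX2H][c] is the SMARTS for a phenol: a hydroxyl oxygen attached to an aromatic carbon.
The molecule carries 4 separate instances of a hydroxyl group (-OH) meeting every constraint; each maps to a distinct set of atoms, giving 4 matches.

4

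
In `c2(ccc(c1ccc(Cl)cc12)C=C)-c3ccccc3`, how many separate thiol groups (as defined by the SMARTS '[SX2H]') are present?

0

[SX2H] is the SMARTS for a thiol: an aliphatic sulfur with two connections, one being H.
No fragment in the molecule satisfies every constraint, giving 0 matches.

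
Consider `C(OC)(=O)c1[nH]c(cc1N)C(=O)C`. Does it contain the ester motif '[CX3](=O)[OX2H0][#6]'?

Yes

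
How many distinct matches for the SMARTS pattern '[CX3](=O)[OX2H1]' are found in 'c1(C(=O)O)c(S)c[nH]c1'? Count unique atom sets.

1

[CX3](=O)[OX2H1] is the SMARTS for a carboxylic acid: an sp2 carbon double-bonded to O and single-bonded to an -OH oxygen.
Exactly one fragment in the molecule meets all constraints, giving 1 match.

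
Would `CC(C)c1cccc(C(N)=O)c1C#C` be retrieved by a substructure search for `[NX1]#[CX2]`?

No

The pattern [NX1]#[CX2] describes a nitrogen triple-bonded to a two-connected carbon — a nitrile.
The closest candidate here is a primary amide (-C(=O)NH2), but the nitrogen is NX3, not NX1. No other fragment satisfies the full query, so there is no match.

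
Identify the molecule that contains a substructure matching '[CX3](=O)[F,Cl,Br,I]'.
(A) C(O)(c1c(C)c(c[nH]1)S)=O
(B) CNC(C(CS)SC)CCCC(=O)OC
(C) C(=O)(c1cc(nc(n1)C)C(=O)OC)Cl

C

[CX3](=O)[F,Cl,Br,I] describes a carbonyl carbon bonded to a halogen (an acyl halide).
(A) has a carboxylic acid group (-C(=O)OH) but the carbonyl is bonded to -OH, not to a halogen.
(B) has a methyl-ester group (-C(=O)OCH3) but the carbonyl is bonded to -O-C, not to a halogen.
(C) contains an acyl chloride (-C(=O)Cl), which satisfies every atom and bond constraint.
So the answer is (C).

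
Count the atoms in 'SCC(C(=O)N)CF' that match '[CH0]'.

1

Check the 8 heavy atoms by environment: 2× C (H2) → no; 1× C (H1) → no; 1× F (H0) → no; 1× C (H0) → match; 1× O (H0) → no; 1× N (H2) → no; 1× S (H1) → no.
That gives 1 matching atom.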